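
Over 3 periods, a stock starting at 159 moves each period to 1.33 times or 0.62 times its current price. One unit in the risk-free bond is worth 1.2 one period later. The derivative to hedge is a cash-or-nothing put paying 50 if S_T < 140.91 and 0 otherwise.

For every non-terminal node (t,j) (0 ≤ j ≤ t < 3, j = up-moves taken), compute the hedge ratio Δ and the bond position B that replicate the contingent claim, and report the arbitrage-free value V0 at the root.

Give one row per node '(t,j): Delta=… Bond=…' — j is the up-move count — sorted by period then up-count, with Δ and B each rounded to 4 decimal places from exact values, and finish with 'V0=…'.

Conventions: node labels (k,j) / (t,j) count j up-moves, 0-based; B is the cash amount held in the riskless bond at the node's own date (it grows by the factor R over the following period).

(0,0): Delta=-0.0920 Bond=17.1846
(1,0): Delta=-0.4863 Bond=59.4913
(1,1): Delta=-0.0508 Bond=11.9093
(2,0): Delta=0.0000 Bond=41.6667
(2,1): Delta=-0.5371 Bond=78.0516
(2,2): Delta=0.0000 Bond=0.0000
V0=2.5549

The replicating-portfolio and risk-neutral prices coincide; use p* = (1.2−0.62)/(1.33−0.62) = 0.8169 for the latter.
Terminal payoffs: V(3,0)=50.0000, V(3,1)=50.0000, V(3,2)=0.0000, V(3,3)=0.0000
(2,0): S=61.1196. Δ = (V_up−V_dn)/(S_up−S_dn) = (50.0000−50.0000)/(81.2891−37.8942) = 0.0000. V = [p*·50.0000 + (1−p*)·50.0000]/1.2 = 41.6667. B = V − Δ·S = 41.6667.
(2,1): S=131.1114. Δ = (V_up−V_dn)/(S_up−S_dn) = (0.0000−50.0000)/(174.3782−81.2891) = -0.5371. V = [p*·0.0000 + (1−p*)·50.0000]/1.2 = 7.6291. B = V − Δ·S = 78.0516.
(2,2): S=281.2551. Δ = (V_up−V_dn)/(S_up−S_dn) = (0.0000−0.0000)/(374.0693−174.3782) = 0.0000. V = [p*·0.0000 + (1−p*)·0.0000]/1.2 = 0.0000. B = V − Δ·S = 0.0000.
(1,0): S=98.5800. Δ = (V_up−V_dn)/(S_up−S_dn) = (7.6291−41.6667)/(131.1114−61.1196) = -0.4863. V = [p*·7.6291 + (1−p*)·41.6667]/1.2 = 11.5511. B = V − Δ·S = 59.4913.
(1,1): S=211.4700. Δ = (V_up−V_dn)/(S_up−S_dn) = (0.0000−7.6291)/(281.2551−131.1114) = -0.0508. V = [p*·0.0000 + (1−p*)·7.6291]/1.2 = 1.1641. B = V − Δ·S = 11.9093.
(0,0): S=159.0000. Δ = (V_up−V_dn)/(S_up−S_dn) = (1.1641−11.5511)/(211.4700−98.5800) = -0.0920. V = [p*·1.1641 + (1−p*)·11.5511]/1.2 = 2.5549. B = V − Δ·S = 17.1846.
Sanity check at the root: Δ(0,0)·S0 + B(0,0) reproduces V0 = 2.5549.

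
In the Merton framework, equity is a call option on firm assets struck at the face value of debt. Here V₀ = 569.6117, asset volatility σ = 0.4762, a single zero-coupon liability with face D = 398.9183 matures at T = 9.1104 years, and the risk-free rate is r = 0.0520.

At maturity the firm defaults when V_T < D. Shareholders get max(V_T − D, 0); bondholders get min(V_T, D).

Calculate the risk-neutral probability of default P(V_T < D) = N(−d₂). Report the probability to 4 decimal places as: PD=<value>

Work the structural quantities from V₀ = 569.6117 against face 398.9183:
d₁ = [ln(V₀/D) + (r + σ²/2)T] / (σ√T)
   = [ln(569.6117/398.9183) + (0.0520 + 0.5·0.4762²)·9.1104] / (0.4762·√9.1104)
   = [0.356198 + 1.506707] / 1.437335 = 1.296083
d₂ = d₁ − σ√T = 1.296083 − 1.437335 = -0.141253
risk-neutral PD = N(−d₂) = N(0.141253) = 0.556165

PD=0.5562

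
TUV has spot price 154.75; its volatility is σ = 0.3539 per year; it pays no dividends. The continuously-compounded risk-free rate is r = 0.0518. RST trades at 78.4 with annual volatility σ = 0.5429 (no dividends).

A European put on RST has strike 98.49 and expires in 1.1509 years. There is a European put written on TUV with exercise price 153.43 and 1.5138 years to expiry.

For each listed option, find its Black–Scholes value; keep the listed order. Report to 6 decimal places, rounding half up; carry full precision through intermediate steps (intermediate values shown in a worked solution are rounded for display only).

price(RST put K=98.49) = 27.595732
price(TUV put K=153.43) = 19.613982

[RST put K=98.49]
σ√T = 0.5429·√1.1509 = 0.582423
d₁ = (ln(S/K) + (r+σ²/2)T) / (σ√T) = (ln(78.4/98.49) + (0.0518+0.5429²/2)·1.1509) / 0.582423 = (-0.228131 + 0.229225) / 0.582423 = 0.001878
d₂ = d₁ − σ√T = 0.001878 − 0.582423 = -0.580545
e^{−rT} = 0.942126
N(−d₁) = 0.499251,  N(−d₂) = 0.719226
price = K·e^{−rT}·N(−d₂) − S·N(−d₁) = 66.736988 − 39.141256 = 27.595732
[TUV put K=153.43]
σ√T = 0.3539·√1.5138 = 0.435426
d₁ = (ln(S/K) + (r+σ²/2)T) / (σ√T) = (ln(154.75/153.43) + (0.0518+0.3539²/2)·1.5138) / 0.435426 = (0.008566 + 0.173213) / 0.435426 = 0.417474
d₂ = d₁ − σ√T = 0.417474 − 0.435426 = -0.017952
e^{−rT} = 0.924581
N(−d₁) = 0.338166,  N(−d₂) = 0.507161
price = K·e^{−rT}·N(−d₂) − S·N(−d₁) = 71.945126 − 52.331144 = 19.613982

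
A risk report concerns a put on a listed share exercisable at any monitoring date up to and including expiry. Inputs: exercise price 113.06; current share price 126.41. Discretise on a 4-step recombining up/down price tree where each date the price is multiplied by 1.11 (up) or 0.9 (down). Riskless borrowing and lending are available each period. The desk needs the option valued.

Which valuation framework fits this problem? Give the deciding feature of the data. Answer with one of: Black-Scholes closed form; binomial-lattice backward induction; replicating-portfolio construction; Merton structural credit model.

framework: binomial-lattice backward induction

Key observation: with exercise allowed before expiry on a discrete up/down model (4 steps from spot 126.41), the strike-113.06 put's value must be rolled back through the tree testing early exercise at each node.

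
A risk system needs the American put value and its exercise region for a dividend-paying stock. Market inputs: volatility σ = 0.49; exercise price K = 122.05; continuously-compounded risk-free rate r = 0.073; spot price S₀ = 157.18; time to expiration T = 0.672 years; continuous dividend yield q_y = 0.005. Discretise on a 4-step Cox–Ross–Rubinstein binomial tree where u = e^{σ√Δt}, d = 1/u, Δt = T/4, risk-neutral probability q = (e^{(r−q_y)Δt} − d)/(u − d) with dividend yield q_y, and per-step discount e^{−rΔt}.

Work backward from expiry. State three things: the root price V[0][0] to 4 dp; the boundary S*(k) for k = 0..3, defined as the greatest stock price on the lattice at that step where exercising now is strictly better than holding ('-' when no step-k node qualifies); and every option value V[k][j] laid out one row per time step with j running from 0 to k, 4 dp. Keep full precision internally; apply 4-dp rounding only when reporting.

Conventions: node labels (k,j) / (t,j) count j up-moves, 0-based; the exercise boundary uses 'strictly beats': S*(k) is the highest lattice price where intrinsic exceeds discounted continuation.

price = 8.1967
boundary = - - - 86.0450
tree:
8.1967
13.7916 2.3074
22.6590 4.4780 0.0000
36.0050 8.6906 0.0000 0.0000
51.6614 16.8660 0.0000 0.0000 0.0000

Δt=0.16800  u=1.22243  d=0.81804  q=0.47837  discount=0.98781
step 4 (expiry): payoffs max(K−S,0) = 51.6614 16.8660 0.0000 0.0000 0.0000
step 3: (k=3,j=0): S=86.0450, K−S=36.0050, hold=34.5895 ⇒ V=36.0050 exercise | (k=3,j=1): S=128.5800, K−S=0.0000, hold=8.6906 ⇒ V=8.6906 continue | (k=3,j=2): S=192.1415, K−S=0.0000, hold=0.0000 ⇒ V=0.0000 continue | (k=3,j=3): S=287.1235, K−S=0.0000, hold=0.0000 ⇒ V=0.0000 continue  boundary S*=86.0450
step 2: (k=2,j=0): S=105.1840, K−S=16.8660, hold=22.6590 ⇒ V=22.6590 continue | (k=2,j=1): S=157.1800, K−S=0.0000, hold=4.4780 ⇒ V=4.4780 continue | (k=2,j=2): S=234.8794, K−S=0.0000, hold=0.0000 ⇒ V=0.0000 continue  boundary S*=-
step 1: (k=1,j=0): S=128.5800, K−S=0.0000, hold=13.7916 ⇒ V=13.7916 continue | (k=1,j=1): S=192.1415, K−S=0.0000, hold=2.3074 ⇒ V=2.3074 continue  boundary S*=-
step 0: (k=0,j=0): S=157.1800, K−S=0.0000, hold=8.1967 ⇒ V=8.1967 continue  boundary S*=-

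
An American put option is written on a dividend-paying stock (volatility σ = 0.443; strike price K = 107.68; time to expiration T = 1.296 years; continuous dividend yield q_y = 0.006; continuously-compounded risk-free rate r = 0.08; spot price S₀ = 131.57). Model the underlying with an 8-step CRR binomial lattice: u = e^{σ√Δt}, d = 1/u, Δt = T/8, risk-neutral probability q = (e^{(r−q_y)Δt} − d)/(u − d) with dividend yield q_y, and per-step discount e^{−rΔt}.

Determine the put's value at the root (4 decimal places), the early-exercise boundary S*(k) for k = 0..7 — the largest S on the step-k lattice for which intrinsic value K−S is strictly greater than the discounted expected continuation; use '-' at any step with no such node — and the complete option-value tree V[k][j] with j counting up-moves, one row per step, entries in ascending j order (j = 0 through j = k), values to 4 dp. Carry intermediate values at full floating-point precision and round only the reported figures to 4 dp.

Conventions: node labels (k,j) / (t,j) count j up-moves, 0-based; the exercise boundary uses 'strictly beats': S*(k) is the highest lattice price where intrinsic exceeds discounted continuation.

params: Δt=0.16200 u=1.19519 d=0.83669 q=0.48918 e^(-rΔt)=0.98712
t_8 payoffs: 76.0816 62.5424 43.2021 15.5748 0.0000 0.0000 0.0000 0.0000 0.0000
t_7: node(7,0) S=37.7661 payoff=69.9139 vs cont=68.5641 → 69.9139 [stop]  node(7,1) S=53.9479 payoff=53.7321 vs cont=52.3980 → 53.7321 [stop]  node(7,2) S=77.0633 payoff=30.6167 vs cont=29.3051 → 30.6167 [stop]  node(7,3) S=110.0830 payoff=0.0000 vs cont=7.8535 → 7.8535 [wait]  node(7,4) S=157.2510 payoff=0.0000 vs cont=0.0000 → 0.0000 [wait]  node(7,5) S=224.6292 payoff=0.0000 vs cont=0.0000 → 0.0000 [wait]  node(7,6) S=320.8775 payoff=0.0000 vs cont=0.0000 → 0.0000 [wait]  node(7,7) S=458.3658 payoff=0.0000 vs cont=0.0000 → 0.0000 [wait]  ⇒ S*(7)=77.0633
t_6: node(6,0) S=45.1376 payoff=62.5424 vs cont=61.1998 → 62.5424 [stop]  node(6,1) S=64.4779 payoff=43.2021 vs cont=41.8782 → 43.2021 [stop]  node(6,2) S=92.1052 payoff=15.5748 vs cont=19.2305 → 19.2305 [wait]  node(6,3) S=131.5700 payoff=0.0000 vs cont=3.9600 → 3.9600 [wait]  node(6,4) S=187.9446 payoff=0.0000 vs cont=0.0000 → 0.0000 [wait]  node(6,5) S=268.4743 payoff=0.0000 vs cont=0.0000 → 0.0000 [wait]  node(6,6) S=383.5091 payoff=0.0000 vs cont=0.0000 → 0.0000 [wait]  ⇒ S*(6)=64.4779
t_5: node(5,0) S=53.9479 payoff=53.7321 vs cont=52.3980 → 53.7321 [stop]  node(5,1) S=77.0633 payoff=30.6167 vs cont=31.0703 → 31.0703 [wait]  node(5,2) S=110.0830 payoff=0.0000 vs cont=11.6090 → 11.6090 [wait]  node(5,3) S=157.2510 payoff=0.0000 vs cont=1.9968 → 1.9968 [wait]  node(5,4) S=224.6292 payoff=0.0000 vs cont=0.0000 → 0.0000 [wait]  node(5,5) S=320.8775 payoff=0.0000 vs cont=0.0000 → 0.0000 [wait]  ⇒ S*(5)=53.9479
t_4: node(4,0) S=64.4779 payoff=43.2021 vs cont=42.0972 → 43.2021 [stop]  node(4,1) S=92.1052 payoff=15.5748 vs cont=21.2727 → 21.2727 [wait]  node(4,2) S=131.5700 payoff=0.0000 vs cont=6.8180 → 6.8180 [wait]  node(4,3) S=187.9446 payoff=0.0000 vs cont=1.0069 → 1.0069 [wait]  node(4,4) S=268.4743 payoff=0.0000 vs cont=0.0000 → 0.0000 [wait]  ⇒ S*(4)=64.4779
t_3: node(3,0) S=77.0633 payoff=30.6167 vs cont=32.0565 → 32.0565 [wait]  node(3,1) S=110.0830 payoff=0.0000 vs cont=14.0188 → 14.0188 [wait]  node(3,2) S=157.2510 payoff=0.0000 vs cont=3.9241 → 3.9241 [wait]  node(3,3) S=224.6292 payoff=0.0000 vs cont=0.5077 → 0.5077 [wait]  ⇒ S*(3)=-
t_2: node(2,0) S=92.1052 payoff=15.5748 vs cont=22.9336 → 22.9336 [wait]  node(2,1) S=131.5700 payoff=0.0000 vs cont=8.9637 → 8.9637 [wait]  node(2,2) S=187.9446 payoff=0.0000 vs cont=2.2238 → 2.2238 [wait]  ⇒ S*(2)=-
t_1: node(1,0) S=110.0830 payoff=0.0000 vs cont=15.8925 → 15.8925 [wait]  node(1,1) S=157.2510 payoff=0.0000 vs cont=5.5937 → 5.5937 [wait]  ⇒ S*(1)=-
t_0: node(0,0) S=131.5700 payoff=0.0000 vs cont=10.7148 → 10.7148 [wait]  ⇒ S*(0)=-

price = 10.7148
boundary = - - - - 64.4779 53.9479 64.4779 77.0633
tree:
10.7148
15.8925 5.5937
22.9336 8.9637 2.2238
32.0565 14.0188 3.9241 0.5077
43.2021 21.2727 6.8180 1.0069 0.0000
53.7321 31.0703 11.6090 1.9968 0.0000 0.0000
62.5424 43.2021 19.2305 3.9600 0.0000 0.0000 0.0000
69.9139 53.7321 30.6167 7.8535 0.0000 0.0000 0.0000 0.0000
76.0816 62.5424 43.2021 15.5748 0.0000 0.0000 0.0000 0.0000 0.0000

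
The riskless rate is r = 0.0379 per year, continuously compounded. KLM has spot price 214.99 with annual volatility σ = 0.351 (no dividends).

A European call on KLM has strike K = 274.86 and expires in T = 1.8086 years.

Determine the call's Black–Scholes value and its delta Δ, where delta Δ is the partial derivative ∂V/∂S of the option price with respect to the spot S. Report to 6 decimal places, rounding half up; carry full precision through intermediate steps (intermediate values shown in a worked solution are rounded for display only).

σ√T = 0.351·√1.8086 = 0.472040
d₁ = (ln(S/K) + (r+σ²/2)T) / (σ√T) = (ln(214.99/274.86) + (0.0379+0.351²/2)·1.8086) / 0.472040 = (-0.245670 + 0.179957) / 0.472040 = -0.139212
d₂ = d₁ − σ√T = -0.139212 − 0.472040 = -0.611252
e^{−rT} = 0.933751
N(d₁) = 0.444641,  N(d₂) = 0.270516
Call price V = S·N(d₁) − K·e^{−rT}·N(d₂) = 95.593402 − 69.428218 = 26.165184
Δ = N(d₁) = 0.444641

price = 26.165184
Δ = 0.444641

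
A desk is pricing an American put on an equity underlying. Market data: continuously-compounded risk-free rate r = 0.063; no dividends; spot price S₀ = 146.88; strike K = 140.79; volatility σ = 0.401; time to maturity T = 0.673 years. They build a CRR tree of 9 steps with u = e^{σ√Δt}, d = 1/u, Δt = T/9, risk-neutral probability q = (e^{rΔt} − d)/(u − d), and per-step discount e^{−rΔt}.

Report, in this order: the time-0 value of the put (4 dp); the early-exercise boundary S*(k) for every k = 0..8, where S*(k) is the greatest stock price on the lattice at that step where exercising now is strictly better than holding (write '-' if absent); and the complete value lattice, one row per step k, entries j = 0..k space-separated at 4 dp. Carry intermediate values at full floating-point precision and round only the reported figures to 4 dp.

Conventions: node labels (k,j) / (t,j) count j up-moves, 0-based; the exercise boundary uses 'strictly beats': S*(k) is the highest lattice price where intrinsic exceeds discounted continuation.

params: Δt=0.07478 u=1.11589 d=0.89614 q=0.49410 e^(-rΔt)=0.99530
t_9 payoffs: 86.0434 72.6185 55.9015 35.0853 9.1646 0.0000 0.0000 0.0000 0.0000 0.0000
t_8: node(8,0) S=61.0914 payoff=79.6986 vs cont=79.0369 → 79.6986 [stop]  node(8,1) S=76.0722 payoff=64.7178 vs cont=64.0561 → 64.7178 [stop]  node(8,2) S=94.7265 payoff=46.0635 vs cont=45.4018 → 46.0635 [stop]  node(8,3) S=117.9552 payoff=22.8348 vs cont=22.1731 → 22.8348 [stop]  node(8,4) S=146.8800 payoff=0.0000 vs cont=4.6145 → 4.6145 [wait]  node(8,5) S=182.8977 payoff=0.0000 vs cont=0.0000 → 0.0000 [wait]  node(8,6) S=227.7476 payoff=0.0000 vs cont=0.0000 → 0.0000 [wait]  node(8,7) S=283.5956 payoff=0.0000 vs cont=0.0000 → 0.0000 [wait]  node(8,8) S=353.1385 payoff=0.0000 vs cont=0.0000 → 0.0000 [wait]  ⇒ S*(8)=117.9552
t_7: node(7,0) S=68.1715 payoff=72.6185 vs cont=71.9568 → 72.6185 [stop]  node(7,1) S=84.8885 payoff=55.9015 vs cont=55.2398 → 55.9015 [stop]  node(7,2) S=105.7047 payoff=35.0853 vs cont=34.4236 → 35.0853 [stop]  node(7,3) S=131.6254 payoff=9.1646 vs cont=13.7671 → 13.7671 [wait]  node(7,4) S=163.9025 payoff=0.0000 vs cont=2.3235 → 2.3235 [wait]  node(7,5) S=204.0944 payoff=0.0000 vs cont=0.0000 → 0.0000 [wait]  node(7,6) S=254.1421 payoff=0.0000 vs cont=0.0000 → 0.0000 [wait]  node(7,7) S=316.4625 payoff=0.0000 vs cont=0.0000 → 0.0000 [wait]  ⇒ S*(7)=105.7047
t_6: node(6,0) S=76.0722 payoff=64.7178 vs cont=64.0561 → 64.7178 [stop]  node(6,1) S=94.7265 payoff=46.0635 vs cont=45.4018 → 46.0635 [stop]  node(6,2) S=117.9552 payoff=22.8348 vs cont=24.4366 → 24.4366 [wait]  node(6,3) S=146.8800 payoff=0.0000 vs cont=8.0747 → 8.0747 [wait]  node(6,4) S=182.8977 payoff=0.0000 vs cont=1.1699 → 1.1699 [wait]  node(6,5) S=227.7476 payoff=0.0000 vs cont=0.0000 → 0.0000 [wait]  node(6,6) S=283.5956 payoff=0.0000 vs cont=0.0000 → 0.0000 [wait]  ⇒ S*(6)=94.7265
t_5: node(5,0) S=84.8885 payoff=55.9015 vs cont=55.2398 → 55.9015 [stop]  node(5,1) S=105.7047 payoff=35.0853 vs cont=35.2113 → 35.2113 [wait]  node(5,2) S=131.6254 payoff=9.1646 vs cont=16.2753 → 16.2753 [wait]  node(5,3) S=163.9025 payoff=0.0000 vs cont=4.6411 → 4.6411 [wait]  node(5,4) S=204.0944 payoff=0.0000 vs cont=0.5891 → 0.5891 [wait]  node(5,5) S=254.1421 payoff=0.0000 vs cont=0.0000 → 0.0000 [wait]  ⇒ S*(5)=84.8885
t_4: node(4,0) S=94.7265 payoff=46.0635 vs cont=45.4638 → 46.0635 [stop]  node(4,1) S=117.9552 payoff=22.8348 vs cont=25.7335 → 25.7335 [wait]  node(4,2) S=146.8800 payoff=0.0000 vs cont=10.4773 → 10.4773 [wait]  node(4,3) S=182.8977 payoff=0.0000 vs cont=2.6266 → 2.6266 [wait]  node(4,4) S=227.7476 payoff=0.0000 vs cont=0.2966 → 0.2966 [wait]  ⇒ S*(4)=94.7265
t_3: node(3,0) S=105.7047 payoff=35.0853 vs cont=35.8491 → 35.8491 [wait]  node(3,1) S=131.6254 payoff=9.1646 vs cont=18.1099 → 18.1099 [wait]  node(3,2) S=163.9025 payoff=0.0000 vs cont=6.5673 → 6.5673 [wait]  node(3,3) S=204.0944 payoff=0.0000 vs cont=1.4684 → 1.4684 [wait]  ⇒ S*(3)=-
t_2: node(2,0) S=117.9552 payoff=22.8348 vs cont=26.9568 → 26.9568 [wait]  node(2,1) S=146.8800 payoff=0.0000 vs cont=12.3483 → 12.3483 [wait]  node(2,2) S=182.8977 payoff=0.0000 vs cont=4.0289 → 4.0289 [wait]  ⇒ S*(2)=-
t_1: node(1,0) S=131.6254 payoff=9.1646 vs cont=19.6460 → 19.6460 [wait]  node(1,1) S=163.9025 payoff=0.0000 vs cont=8.1990 → 8.1990 [wait]  ⇒ S*(1)=-
t_0: node(0,0) S=146.8800 payoff=0.0000 vs cont=13.9242 → 13.9242 [wait]  ⇒ S*(0)=-

price = 13.9242
boundary = - - - - 94.7265 84.8885 94.7265 105.7047 117.9552
tree:
13.9242
19.6460 8.1990
26.9568 12.3483 4.0289
35.8491 18.1099 6.5673 1.4684
46.0635 25.7335 10.4773 2.6266 0.2966
55.9015 35.2113 16.2753 4.6411 0.5891 0.0000
64.7178 46.0635 24.4366 8.0747 1.1699 0.0000 0.0000
72.6185 55.9015 35.0853 13.7671 2.3235 0.0000 0.0000 0.0000
79.6986 64.7178 46.0635 22.8348 4.6145 0.0000 0.0000 0.0000 0.0000
86.0434 72.6185 55.9015 35.0853 9.1646 0.0000 0.0000 0.0000 0.0000 0.0000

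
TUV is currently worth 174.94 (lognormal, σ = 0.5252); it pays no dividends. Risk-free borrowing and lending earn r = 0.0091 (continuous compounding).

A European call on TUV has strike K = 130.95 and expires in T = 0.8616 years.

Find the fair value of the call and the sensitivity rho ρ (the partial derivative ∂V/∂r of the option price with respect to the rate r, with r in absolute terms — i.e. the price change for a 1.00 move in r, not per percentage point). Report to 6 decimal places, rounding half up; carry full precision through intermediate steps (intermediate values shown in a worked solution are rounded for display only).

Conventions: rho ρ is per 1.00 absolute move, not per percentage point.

σ√T = 0.5252·√0.8616 = 0.487503
d₁ = (ln(S/K) + (r+σ²/2)T) / (σ√T) = (ln(174.94/130.95) + (0.0091+0.5252²/2)·0.8616) / 0.487503 = (0.289627 + 0.126670) / 0.487503 = 0.853938
d₂ = d₁ − σ√T = 0.853938 − 0.487503 = 0.366435
e^{−rT} = 0.992190
N(d₁) = 0.803430,  N(d₂) = 0.642980
Call price V = S·N(d₁) − K·e^{−rT}·N(d₂) = 140.552120 − 83.540622 = 57.011498
ρ = K·T·e^{−rT}·N(d₂) = 71.978600

price = 57.011498
ρ = 71.978600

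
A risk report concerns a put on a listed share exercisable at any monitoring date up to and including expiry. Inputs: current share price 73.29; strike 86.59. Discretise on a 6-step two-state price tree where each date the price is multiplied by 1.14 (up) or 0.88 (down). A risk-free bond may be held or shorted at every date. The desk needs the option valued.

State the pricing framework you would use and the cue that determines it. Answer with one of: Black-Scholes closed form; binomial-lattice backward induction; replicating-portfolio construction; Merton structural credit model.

framework: binomial-lattice backward induction

Key observation: with exercise allowed before expiry on a discrete up/down model (6 steps from spot 73.29), the strike-86.59 put's value must be rolled back through the tree testing early exercise at each node.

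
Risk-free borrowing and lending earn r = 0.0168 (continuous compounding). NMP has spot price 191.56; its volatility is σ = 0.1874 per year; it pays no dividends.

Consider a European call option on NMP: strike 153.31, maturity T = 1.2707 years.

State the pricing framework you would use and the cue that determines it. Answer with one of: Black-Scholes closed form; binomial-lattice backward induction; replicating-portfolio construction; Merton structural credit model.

Key observation: a European claim on NMP (strike 153.31) — a lognormal (GBM) underlying with constant rate and volatility — has an exact closed-form value; no lattice or capital structure is involved.

framework: Black-Scholes closed form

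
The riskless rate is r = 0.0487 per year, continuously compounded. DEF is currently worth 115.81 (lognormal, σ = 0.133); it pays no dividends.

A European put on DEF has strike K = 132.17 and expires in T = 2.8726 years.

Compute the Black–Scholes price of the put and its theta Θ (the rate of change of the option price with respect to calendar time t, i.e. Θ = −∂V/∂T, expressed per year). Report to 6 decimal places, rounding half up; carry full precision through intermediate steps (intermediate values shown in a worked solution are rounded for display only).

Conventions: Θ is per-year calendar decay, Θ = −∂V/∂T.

σ√T = 0.133·√2.8726 = 0.225418
d₁ = (ln(S/K) + (r+σ²/2)T) / (σ√T) = (ln(115.81/132.17) + (0.0487+0.133²/2)·2.8726) / 0.225418 = (-0.132138 + 0.165302) / 0.225418 = 0.147123
d₂ = d₁ − σ√T = 0.147123 − 0.225418 = -0.078295
e^{−rT} = 0.869449
N(−d₁) = 0.441517,  N(−d₂) = 0.531203
Put price V = K·e^{−rT}·N(−d₂) − S·N(−d₁) = 61.043270 − 51.132127 = 9.911143
φ(d₁) = (1/√(2π))·e^{−d₁²/2} = 0.394648
Θ = −S·φ(d₁)·σ/(2√T) + r·K·e^{−rT}·N(−d₂) = −1.793246 + 2.972807 = 1.179561

price = 9.911143
Θ = 1.179561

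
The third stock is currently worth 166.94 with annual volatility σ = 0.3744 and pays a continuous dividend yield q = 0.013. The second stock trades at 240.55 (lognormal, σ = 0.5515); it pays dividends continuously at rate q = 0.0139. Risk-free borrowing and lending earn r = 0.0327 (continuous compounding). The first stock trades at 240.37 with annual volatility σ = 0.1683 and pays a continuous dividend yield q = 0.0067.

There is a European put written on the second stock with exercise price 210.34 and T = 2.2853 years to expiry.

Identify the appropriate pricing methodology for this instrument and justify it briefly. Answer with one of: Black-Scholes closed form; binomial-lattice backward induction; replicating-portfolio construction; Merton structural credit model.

Key observation: everything needed for the exact continuous-time valuation of the European put on the second stock (strike 210.34) is given, and no feature rules the closed form out.

framework: Black-Scholes closed form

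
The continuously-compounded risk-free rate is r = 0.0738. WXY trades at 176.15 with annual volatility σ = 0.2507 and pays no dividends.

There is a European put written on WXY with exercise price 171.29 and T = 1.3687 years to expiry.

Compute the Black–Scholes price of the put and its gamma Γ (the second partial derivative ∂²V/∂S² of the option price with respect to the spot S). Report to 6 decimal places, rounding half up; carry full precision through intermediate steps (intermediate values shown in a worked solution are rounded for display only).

σ√T = 0.2507·√1.3687 = 0.293298
d₁ = (ln(S/K) + (r+σ²/2)T) / (σ√T) = (ln(176.15/171.29) + (0.0738+0.2507²/2)·1.3687) / 0.293298 = (0.027978 + 0.144022) / 0.293298 = 0.586434
d₂ = d₁ − σ√T = 0.586434 − 0.293298 = 0.293136
e^{−rT} = 0.903924
N(−d₁) = 0.278792,  N(−d₂) = 0.384709
Put price V = K·e^{−rT}·N(−d₂) − S·N(−d₁) = 59.565689 − 49.109202 = 10.456487
φ(d₁) = (1/√(2π))·e^{−d₁²/2} = 0.335917
Γ = φ(d₁) / (S·σ·√T) = 0.006502

price = 10.456487
Γ = 0.006502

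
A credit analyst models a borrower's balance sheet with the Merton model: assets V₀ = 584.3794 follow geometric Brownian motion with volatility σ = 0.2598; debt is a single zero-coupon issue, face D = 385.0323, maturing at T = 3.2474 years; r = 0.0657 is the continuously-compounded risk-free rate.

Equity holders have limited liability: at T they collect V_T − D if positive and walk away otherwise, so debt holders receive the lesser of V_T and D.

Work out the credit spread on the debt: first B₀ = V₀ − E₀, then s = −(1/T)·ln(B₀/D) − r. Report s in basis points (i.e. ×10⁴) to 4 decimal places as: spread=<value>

spread=80.8719

Equity is a call on the firm's assets struck at D = 385.0323:
d₁ = [ln(V₀/D) + (r + σ²/2)T] / (σ√T)
   = [ln(584.3794/385.0323) + (0.0657 + 0.5·0.2598²)·3.2474] / (0.2598·√3.2474)
   = [0.417223 + 0.322948] / 0.468174 = 1.580974
d₂ = d₁ − σ√T = 1.580974 − 0.468174 = 1.112801
N(d₁) = 0.943058,  N(d₂) = 0.867103,  e^(−rT) = 0.807870
E₀ = V₀·N(d₁) − D·e^(−rT)·N(d₂)
   = 584.3794·0.943058 − 385.0323·0.807870·0.867103 = 281.386093
B₀ = V₀ − E₀ = 584.3794 − 281.386093 = 302.993307
spread = −(1/T)·ln(B₀/D) − r = −(1/3.2474)·ln(302.993307/385.0323) − 0.0657 = 0.00808719
in basis points: 0.00808719 × 10⁴ = 80.8719 bp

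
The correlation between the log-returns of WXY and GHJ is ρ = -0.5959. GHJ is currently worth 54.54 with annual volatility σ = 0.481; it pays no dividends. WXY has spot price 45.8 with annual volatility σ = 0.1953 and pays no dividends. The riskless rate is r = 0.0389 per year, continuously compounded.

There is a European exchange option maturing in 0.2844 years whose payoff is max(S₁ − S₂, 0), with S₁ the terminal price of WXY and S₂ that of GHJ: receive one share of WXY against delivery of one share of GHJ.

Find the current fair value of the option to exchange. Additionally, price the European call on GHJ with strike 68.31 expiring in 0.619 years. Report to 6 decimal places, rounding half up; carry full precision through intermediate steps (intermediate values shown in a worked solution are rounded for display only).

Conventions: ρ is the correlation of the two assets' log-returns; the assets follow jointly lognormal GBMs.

exchange price = 3.083353
price(GHJ call K=68.31) = 4.258346

σ_eff = √(σ₁² + σ₂² − 2ρσ₁σ₂) = √(0.1953² + 0.481² − 2·-0.5959·0.1953·0.481) = 0.617624
d₁ = (ln(S₁/S₂) + (q₂ − q₁ + σ_eff²/2)T) / (σ_eff√T) = (ln(45.8/54.54) + (0.0 − 0.0 + 0.190730)·0.2844) / 0.329374 = -0.365562
d₂ = d₁ − σ_eff√T = -0.365562 − 0.329374 = -0.694936
N(d₁) = 0.357346,  N(d₂) = 0.243548
V = S₁·e^{−q₁T}·N(d₁) − S₂·e^{−q₂T}·N(d₂) = 16.366441 − 13.283088 = 3.083353
[vanilla: GHJ call K=68.31]
σ√T = 0.481·√0.619 = 0.378434
d₁ = (ln(S/K) + (r+σ²/2)T) / (σ√T) = (ln(54.54/68.31) + (0.0389+0.481²/2)·0.619) / 0.378434 = (-0.225122 + 0.095685) / 0.378434 = -0.342032
d₂ = d₁ − σ√T = -0.342032 − 0.378434 = -0.720466
e^{−rT} = 0.976208
N(d₁) = 0.366164,  N(d₂) = 0.235619
price = S·N(d₁) − K·e^{−rT}·N(d₂) = 19.970560 − 15.712214 = 4.258346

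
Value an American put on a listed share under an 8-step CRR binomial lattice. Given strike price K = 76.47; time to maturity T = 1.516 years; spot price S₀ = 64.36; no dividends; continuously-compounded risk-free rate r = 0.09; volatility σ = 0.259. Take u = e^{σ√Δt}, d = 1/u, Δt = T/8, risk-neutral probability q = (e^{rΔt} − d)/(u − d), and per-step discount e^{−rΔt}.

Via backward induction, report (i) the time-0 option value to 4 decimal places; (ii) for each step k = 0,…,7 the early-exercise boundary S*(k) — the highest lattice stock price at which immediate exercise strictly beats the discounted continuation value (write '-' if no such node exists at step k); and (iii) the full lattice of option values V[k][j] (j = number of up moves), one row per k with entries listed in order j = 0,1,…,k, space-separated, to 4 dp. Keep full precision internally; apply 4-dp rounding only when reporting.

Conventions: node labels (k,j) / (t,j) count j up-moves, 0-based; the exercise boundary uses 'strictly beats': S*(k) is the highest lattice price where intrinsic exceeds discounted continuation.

price = 12.6143
boundary = - 57.4977 51.3671 57.4977 64.3600 57.4977 64.3600 57.4977
tree:
12.6143
18.9723 7.7654
25.1029 12.3565 4.2218
30.5798 18.9723 7.2867 1.8260
35.4728 25.1029 12.1100 3.5366 0.4723
39.8440 30.5798 18.9723 6.6699 1.0628 0.0000
43.7492 35.4728 25.1029 12.1100 2.3915 0.0000 0.0000
47.2380 39.8440 30.5798 18.9723 5.3816 0.0000 0.0000 0.0000
50.3548 43.7492 35.4728 25.1029 12.1100 0.0000 0.0000 0.0000 0.0000

Δt=0.18950, u=1.11935, d=0.89338, q=0.54796, disc=e^(-rΔt)=0.98309
k=8 terminal: V=max(K-S,0) → 50.3548 43.7492 35.4728 25.1029 12.1100 0.0000 0.0000 0.0000 0.0000
k=7: j=0 S=29.2320 intr=47.2380 cont=45.9448 V=47.2380[EX]; j=1 S=36.6260 intr=39.8440 cont=38.5509 V=39.8440[EX]; j=2 S=45.8902 intr=30.5798 cont=29.2867 V=30.5798[EX]; j=3 S=57.4977 intr=18.9723 cont=17.6791 V=18.9723[EX]; j=4 S=72.0413 intr=4.4287 cont=5.3816 V=5.3816[hold]; j=5 S=90.2635 intr=0.0000 cont=0.0000 V=0.0000[hold]; j=6 S=113.0948 intr=0.0000 cont=0.0000 V=0.0000[hold]; j=7 S=141.7011 intr=0.0000 cont=0.0000 V=0.0000[hold]  S*(7)=57.4977
k=6: j=0 S=32.7208 intr=43.7492 cont=42.4561 V=43.7492[EX]; j=1 S=40.9972 intr=35.4728 cont=34.1796 V=35.4728[EX]; j=2 S=51.3671 intr=25.1029 cont=23.8097 V=25.1029[EX]; j=3 S=64.3600 intr=12.1100 cont=11.3302 V=12.1100[EX]; j=4 S=80.6393 intr=0.0000 cont=2.3915 V=2.3915[hold]; j=5 S=101.0363 intr=0.0000 cont=0.0000 V=0.0000[hold]; j=6 S=126.5925 intr=0.0000 cont=0.0000 V=0.0000[hold]  S*(6)=64.3600
k=5: j=0 S=36.6260 intr=39.8440 cont=38.5509 V=39.8440[EX]; j=1 S=45.8902 intr=30.5798 cont=29.2867 V=30.5798[EX]; j=2 S=57.4977 intr=18.9723 cont=17.6791 V=18.9723[EX]; j=3 S=72.0413 intr=4.4287 cont=6.6699 V=6.6699[hold]; j=4 S=90.2635 intr=0.0000 cont=1.0628 V=1.0628[hold]; j=5 S=113.0948 intr=0.0000 cont=0.0000 V=0.0000[hold]  S*(5)=57.4977
k=4: j=0 S=40.9972 intr=35.4728 cont=34.1796 V=35.4728[EX]; j=1 S=51.3671 intr=25.1029 cont=23.8097 V=25.1029[EX]; j=2 S=64.3600 intr=12.1100 cont=12.0242 V=12.1100[EX]; j=3 S=80.6393 intr=0.0000 cont=3.5366 V=3.5366[hold]; j=4 S=101.0363 intr=0.0000 cont=0.4723 V=0.4723[hold]  S*(4)=64.3600
k=3: j=0 S=45.8902 intr=30.5798 cont=29.2867 V=30.5798[EX]; j=1 S=57.4977 intr=18.9723 cont=17.6791 V=18.9723[EX]; j=2 S=72.0413 intr=4.4287 cont=7.2867 V=7.2867[hold]; j=3 S=90.2635 intr=0.0000 cont=1.8260 V=1.8260[hold]  S*(3)=57.4977
k=2: j=0 S=51.3671 intr=25.1029 cont=23.8097 V=25.1029[EX]; j=1 S=64.3600 intr=12.1100 cont=12.3565 V=12.3565[hold]; j=2 S=80.6393 intr=0.0000 cont=4.2218 V=4.2218[hold]  S*(2)=51.3671
k=1: j=0 S=57.4977 intr=18.9723 cont=17.8119 V=18.9723[EX]; j=1 S=72.0413 intr=4.4287 cont=7.7654 V=7.7654[hold]  S*(1)=57.4977
k=0: j=0 S=64.3600 intr=12.1100 cont=12.6143 V=12.6143[hold]  S*(0)=-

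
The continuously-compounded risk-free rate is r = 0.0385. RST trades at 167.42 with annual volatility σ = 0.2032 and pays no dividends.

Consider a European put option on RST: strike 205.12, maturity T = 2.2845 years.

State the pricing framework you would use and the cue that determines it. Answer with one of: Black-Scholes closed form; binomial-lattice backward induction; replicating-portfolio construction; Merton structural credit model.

framework: Black-Scholes closed form

Key observation: a European-exercise option on RST struck at 205.12 — a GBM underlying with constant parameters — admits an analytic price: the data contain no early exercise, no discrete tree, no debt structure.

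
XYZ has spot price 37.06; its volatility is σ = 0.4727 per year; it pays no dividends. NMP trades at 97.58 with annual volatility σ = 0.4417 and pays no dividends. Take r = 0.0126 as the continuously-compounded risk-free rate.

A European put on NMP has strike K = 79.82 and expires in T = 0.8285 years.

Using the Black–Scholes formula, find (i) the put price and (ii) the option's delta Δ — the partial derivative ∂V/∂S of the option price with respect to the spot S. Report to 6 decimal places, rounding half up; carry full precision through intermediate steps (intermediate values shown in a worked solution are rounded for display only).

σ√T = 0.4417·√0.8285 = 0.402044
d₁ = (ln(S/K) + (r+σ²/2)T) / (σ√T) = (ln(97.58/79.82) + (0.0126+0.4417²/2)·0.8285) / 0.402044 = (0.200898 + 0.091259) / 0.402044 = 0.726680
d₂ = d₁ − σ√T = 0.726680 − 0.402044 = 0.324636
e^{−rT} = 0.989615
N(−d₁) = 0.233711,  N(−d₂) = 0.372728
Put price V = K·e^{−rT}·N(−d₂) − S·N(−d₁) = 29.442222 − 22.805528 = 6.636694
Δ = −N(−d₁) = -0.233711

price = 6.636694
Δ = -0.233711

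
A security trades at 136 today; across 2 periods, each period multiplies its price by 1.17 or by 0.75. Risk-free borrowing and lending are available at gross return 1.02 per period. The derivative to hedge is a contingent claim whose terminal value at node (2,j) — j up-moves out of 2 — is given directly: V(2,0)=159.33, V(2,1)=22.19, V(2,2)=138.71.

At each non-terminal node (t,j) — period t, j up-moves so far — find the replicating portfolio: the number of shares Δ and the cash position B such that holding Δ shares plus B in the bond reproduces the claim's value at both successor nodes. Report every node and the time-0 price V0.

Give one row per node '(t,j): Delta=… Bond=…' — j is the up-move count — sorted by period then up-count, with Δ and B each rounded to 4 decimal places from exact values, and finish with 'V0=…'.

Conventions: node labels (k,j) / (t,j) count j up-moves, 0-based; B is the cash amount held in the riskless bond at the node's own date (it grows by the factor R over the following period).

(0,0): Delta=0.4450 Bond=23.9044
(1,0): Delta=-3.2012 Bond=396.2969
(1,1): Delta=1.7435 Bond=-182.2367
V0=84.4252

Under the risk-neutral measure, an up-move has probability p* = (R−d)/(u−d) = 0.6429 and values discount at R = 1.02.
Terminal payoffs: V(2,0)=159.3300, V(2,1)=22.1900, V(2,2)=138.7100
  t=1,j=0: stock 102.0000 → up 119.3400 (V=22.1900), down 76.5000 (V=159.3300). Price 69.7731; hedge Δ=-3.2012, bond B=396.2969.
  t=1,j=1: stock 159.1200 → up 186.1704 (V=138.7100), down 119.3400 (V=22.1900). Price 95.1919; hedge Δ=1.7435, bond B=-182.2367.
  t=0,j=0: stock 136.0000 → up 159.1200 (V=95.1919), down 102.0000 (V=69.7731). Price 84.4252; hedge Δ=0.4450, bond B=23.9044.
Check: Δ(0,0)·S0 + B(0,0) = 84.4252 = V0.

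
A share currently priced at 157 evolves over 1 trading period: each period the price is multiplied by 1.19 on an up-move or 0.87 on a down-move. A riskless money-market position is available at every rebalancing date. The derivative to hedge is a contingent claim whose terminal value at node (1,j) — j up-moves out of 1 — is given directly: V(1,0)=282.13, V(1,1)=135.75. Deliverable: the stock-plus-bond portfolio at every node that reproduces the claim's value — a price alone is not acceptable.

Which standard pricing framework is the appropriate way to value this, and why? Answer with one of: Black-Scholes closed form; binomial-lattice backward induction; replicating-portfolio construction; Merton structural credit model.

framework: replicating-portfolio construction

Key observation: since the answer must list Δ and B at each node of the 1.19/0.87 lattice on 157, the replicating-portfolio method — solving the two-state system at every node — is the one that applies.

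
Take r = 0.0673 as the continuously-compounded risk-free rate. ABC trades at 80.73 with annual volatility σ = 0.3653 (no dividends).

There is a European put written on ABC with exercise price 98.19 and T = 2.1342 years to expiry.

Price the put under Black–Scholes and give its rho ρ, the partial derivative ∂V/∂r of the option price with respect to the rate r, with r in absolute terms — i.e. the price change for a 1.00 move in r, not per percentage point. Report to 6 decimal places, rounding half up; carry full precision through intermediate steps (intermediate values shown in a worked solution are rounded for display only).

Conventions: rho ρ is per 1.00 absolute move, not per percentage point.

σ√T = 0.3653·√2.1342 = 0.533663
d₁ = (ln(S/K) + (r+σ²/2)T) / (σ√T) = (ln(80.73/98.19) + (0.0673+0.3653²/2)·2.1342) / 0.533663 = (-0.195794 + 0.286030) / 0.533663 = 0.169087
d₂ = d₁ − σ√T = 0.169087 − 0.533663 = -0.364576
e^{−rT} = 0.866207
N(−d₁) = 0.432864,  N(−d₂) = 0.642286
Put price V = K·e^{−rT}·N(−d₂) − S·N(−d₁) = 54.628244 − 34.945106 = 19.683138
ρ = −K·T·e^{−rT}·N(−d₂) = -116.587598

price = 19.683138
ρ = -116.587598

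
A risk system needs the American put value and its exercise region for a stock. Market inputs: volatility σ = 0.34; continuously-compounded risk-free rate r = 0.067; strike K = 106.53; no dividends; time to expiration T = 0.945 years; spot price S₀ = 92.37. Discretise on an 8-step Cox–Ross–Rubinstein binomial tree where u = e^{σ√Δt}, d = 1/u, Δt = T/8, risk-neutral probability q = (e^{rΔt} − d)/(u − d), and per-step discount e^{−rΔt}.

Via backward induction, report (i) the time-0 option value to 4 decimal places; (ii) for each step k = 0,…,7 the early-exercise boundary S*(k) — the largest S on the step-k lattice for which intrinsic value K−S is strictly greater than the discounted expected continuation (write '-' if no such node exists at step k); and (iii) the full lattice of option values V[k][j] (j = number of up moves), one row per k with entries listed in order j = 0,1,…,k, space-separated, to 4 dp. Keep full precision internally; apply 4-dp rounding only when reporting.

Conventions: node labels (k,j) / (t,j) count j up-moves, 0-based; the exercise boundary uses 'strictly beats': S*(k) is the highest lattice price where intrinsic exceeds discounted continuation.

Δt=0.11812, u=1.12396, d=0.88971, q=0.50474, disc=e^(-rΔt)=0.99212
k=8 terminal: V=max(K-S,0) → 70.2612 60.7124 48.6496 33.4108 14.1600 0.0000 0.0000 0.0000 0.0000
k=7: j=0 S=40.7645 intr=65.7655 cont=64.9257 V=65.7655[EX]; j=1 S=51.4970 intr=55.0330 cont=54.1932 V=55.0330[EX]; j=2 S=65.0551 intr=41.4749 cont=40.6351 V=41.4749[EX]; j=3 S=82.1828 intr=24.3472 cont=23.5074 V=24.3472[EX]; j=4 S=103.8199 intr=2.7101 cont=6.9576 V=6.9576[hold]; j=5 S=131.1536 intr=0.0000 cont=0.0000 V=0.0000[hold]; j=6 S=165.6837 intr=0.0000 cont=0.0000 V=0.0000[hold]; j=7 S=209.3049 intr=0.0000 cont=0.0000 V=0.0000[hold]  S*(7)=82.1828
k=6: j=0 S=45.8176 intr=60.7124 cont=59.8726 V=60.7124[EX]; j=1 S=57.8804 intr=48.6496 cont=47.8098 V=48.6496[EX]; j=2 S=73.1192 intr=33.4108 cont=32.5710 V=33.4108[EX]; j=3 S=92.3700 intr=14.1600 cont=15.4472 V=15.4472[hold]; j=4 S=116.6892 intr=0.0000 cont=3.4187 V=3.4187[hold]; j=5 S=147.4111 intr=0.0000 cont=0.0000 V=0.0000[hold]; j=6 S=186.2214 intr=0.0000 cont=0.0000 V=0.0000[hold]  S*(6)=73.1192
k=5: j=0 S=51.4970 intr=55.0330 cont=54.1932 V=55.0330[EX]; j=1 S=65.0551 intr=41.4749 cont=40.6351 V=41.4749[EX]; j=2 S=82.1828 intr=24.3472 cont=24.1519 V=24.3472[EX]; j=3 S=103.8199 intr=2.7101 cont=9.3020 V=9.3020[hold]; j=4 S=131.1536 intr=0.0000 cont=1.6798 V=1.6798[hold]; j=5 S=165.6837 intr=0.0000 cont=0.0000 V=0.0000[hold]  S*(5)=82.1828
k=4: j=0 S=57.8804 intr=48.6496 cont=47.8098 V=48.6496[EX]; j=1 S=73.1192 intr=33.4108 cont=32.5710 V=33.4108[EX]; j=2 S=92.3700 intr=14.1600 cont=16.6212 V=16.6212[hold]; j=3 S=116.6892 intr=0.0000 cont=5.4118 V=5.4118[hold]; j=4 S=147.4111 intr=0.0000 cont=0.8254 V=0.8254[hold]  S*(4)=73.1192
k=3: j=0 S=65.0551 intr=41.4749 cont=40.6351 V=41.4749[EX]; j=1 S=82.1828 intr=24.3472 cont=24.7398 V=24.7398[hold]; j=2 S=103.8199 intr=2.7101 cont=10.8769 V=10.8769[hold]; j=3 S=131.1536 intr=0.0000 cont=3.0724 V=3.0724[hold]  S*(3)=65.0551
k=2: j=0 S=73.1192 intr=33.4108 cont=32.7677 V=33.4108[EX]; j=1 S=92.3700 intr=14.1600 cont=17.6028 V=17.6028[hold]; j=2 S=116.6892 intr=0.0000 cont=6.8830 V=6.8830[hold]  S*(2)=73.1192
k=1: j=0 S=82.1828 intr=24.3472 cont=25.2314 V=25.2314[hold]; j=1 S=103.8199 intr=2.7101 cont=12.0960 V=12.0960[hold]  S*(1)=-
k=0: j=0 S=92.3700 intr=14.1600 cont=18.4548 V=18.4548[hold]  S*(0)=-

price = 18.4548
boundary = - - 73.1192 65.0551 73.1192 82.1828 73.1192 82.1828
tree:
18.4548
25.2314 12.0960
33.4108 17.6028 6.8830
41.4749 24.7398 10.8769 3.0724
48.6496 33.4108 16.6212 5.4118 0.8254
55.0330 41.4749 24.3472 9.3020 1.6798 0.0000
60.7124 48.6496 33.4108 15.4472 3.4187 0.0000 0.0000
65.7655 55.0330 41.4749 24.3472 6.9576 0.0000 0.0000 0.0000
70.2612 60.7124 48.6496 33.4108 14.1600 0.0000 0.0000 0.0000 0.0000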